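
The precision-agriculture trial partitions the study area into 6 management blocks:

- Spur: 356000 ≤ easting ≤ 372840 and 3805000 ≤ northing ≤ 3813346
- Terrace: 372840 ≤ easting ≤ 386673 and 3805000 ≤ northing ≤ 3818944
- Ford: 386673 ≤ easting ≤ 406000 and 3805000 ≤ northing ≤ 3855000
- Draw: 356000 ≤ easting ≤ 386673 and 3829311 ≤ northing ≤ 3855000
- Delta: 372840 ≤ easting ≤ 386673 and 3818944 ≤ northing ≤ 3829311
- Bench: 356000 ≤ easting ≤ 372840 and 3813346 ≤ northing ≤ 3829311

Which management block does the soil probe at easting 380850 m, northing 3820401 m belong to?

Delta

The point has easting = 380850 and northing = 3820401.
Only Delta satisfies 372840 ≤ easting ≤ 386673 and 3818944 ≤ northing ≤ 3829311.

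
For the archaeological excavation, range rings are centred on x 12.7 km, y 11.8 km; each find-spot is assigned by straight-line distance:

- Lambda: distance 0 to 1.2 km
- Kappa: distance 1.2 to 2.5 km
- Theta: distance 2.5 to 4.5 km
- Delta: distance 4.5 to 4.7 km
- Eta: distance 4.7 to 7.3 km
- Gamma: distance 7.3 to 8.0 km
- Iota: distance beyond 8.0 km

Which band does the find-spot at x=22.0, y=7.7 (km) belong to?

Distance = √((22.0−12.7)² + (7.7−11.8)²) = √(86.490 + 16.810) = 10.164 km.
8.0 ≤ 10.164 < ∞ → Iota.

Iota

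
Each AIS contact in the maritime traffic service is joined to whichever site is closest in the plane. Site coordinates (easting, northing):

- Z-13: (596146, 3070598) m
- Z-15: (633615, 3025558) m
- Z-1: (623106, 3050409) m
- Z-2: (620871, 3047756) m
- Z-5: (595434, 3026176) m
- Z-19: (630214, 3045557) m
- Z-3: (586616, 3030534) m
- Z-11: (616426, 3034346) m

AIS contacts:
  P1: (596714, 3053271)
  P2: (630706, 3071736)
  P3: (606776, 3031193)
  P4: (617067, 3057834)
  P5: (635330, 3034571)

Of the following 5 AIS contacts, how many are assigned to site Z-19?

0

P1 → Z-13
P2 → Z-1
P3 → Z-11
P4 → Z-1
P5 → Z-15
0 of the 5 go to Z-19.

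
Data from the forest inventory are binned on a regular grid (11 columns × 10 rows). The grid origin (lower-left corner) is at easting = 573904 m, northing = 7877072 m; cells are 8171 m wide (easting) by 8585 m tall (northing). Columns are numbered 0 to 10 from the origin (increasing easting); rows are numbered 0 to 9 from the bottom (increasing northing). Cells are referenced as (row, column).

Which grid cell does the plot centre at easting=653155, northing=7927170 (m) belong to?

Column index: ⌊(653155 − 573904) / 8171⌋ = ⌊9.699⌋ = 9
Row offset from origin: ⌊(7927170 − 7877072) / 8585⌋ = ⌊5.836⌋ = 5 → row 5

(5, 9)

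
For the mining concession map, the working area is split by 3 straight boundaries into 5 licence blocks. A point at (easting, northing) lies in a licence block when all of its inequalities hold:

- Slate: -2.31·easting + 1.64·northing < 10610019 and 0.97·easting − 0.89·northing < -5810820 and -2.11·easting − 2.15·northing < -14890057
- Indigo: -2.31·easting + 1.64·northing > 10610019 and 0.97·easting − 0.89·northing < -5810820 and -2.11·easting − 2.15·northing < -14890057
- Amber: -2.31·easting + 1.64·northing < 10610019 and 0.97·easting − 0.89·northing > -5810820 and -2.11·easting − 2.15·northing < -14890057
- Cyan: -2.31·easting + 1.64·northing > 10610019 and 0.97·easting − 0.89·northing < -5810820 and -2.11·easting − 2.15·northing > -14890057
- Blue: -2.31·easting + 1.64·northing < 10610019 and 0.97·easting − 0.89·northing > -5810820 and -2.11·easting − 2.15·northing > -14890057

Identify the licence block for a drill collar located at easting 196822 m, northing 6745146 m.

-2.31·196822 + 1.64·6745146 = 10607380.620, which is < 10610019
0.97·196822 − 0.89·6745146 = -5812262.600, which is < -5810820
-2.11·196822 − 2.15·6745146 = -14917358.320, which is < -14890057
This sign pattern matches Slate.

Slate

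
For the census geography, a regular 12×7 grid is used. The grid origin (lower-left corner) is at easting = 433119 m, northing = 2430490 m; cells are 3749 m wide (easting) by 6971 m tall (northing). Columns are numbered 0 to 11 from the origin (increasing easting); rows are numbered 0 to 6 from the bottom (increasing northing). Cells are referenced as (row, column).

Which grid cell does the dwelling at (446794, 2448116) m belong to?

(2, 3)

Column index: ⌊(446794 − 433119) / 3749⌋ = ⌊3.648⌋ = 3
Row offset from origin: ⌊(2448116 − 2430490) / 6971⌋ = ⌊2.528⌋ = 2 → row 2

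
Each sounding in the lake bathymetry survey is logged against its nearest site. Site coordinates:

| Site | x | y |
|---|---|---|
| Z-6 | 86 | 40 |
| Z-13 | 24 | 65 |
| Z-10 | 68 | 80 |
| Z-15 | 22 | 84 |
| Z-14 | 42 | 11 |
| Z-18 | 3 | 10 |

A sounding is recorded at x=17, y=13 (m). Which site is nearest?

Z-18

Squared distances to each site:
Z-6: 5490.000; Z-13: 2753.000; Z-10: 7090.000; Z-15: 5066.000; Z-14: 629.000; Z-18: 205.000.
Minimum at Z-18.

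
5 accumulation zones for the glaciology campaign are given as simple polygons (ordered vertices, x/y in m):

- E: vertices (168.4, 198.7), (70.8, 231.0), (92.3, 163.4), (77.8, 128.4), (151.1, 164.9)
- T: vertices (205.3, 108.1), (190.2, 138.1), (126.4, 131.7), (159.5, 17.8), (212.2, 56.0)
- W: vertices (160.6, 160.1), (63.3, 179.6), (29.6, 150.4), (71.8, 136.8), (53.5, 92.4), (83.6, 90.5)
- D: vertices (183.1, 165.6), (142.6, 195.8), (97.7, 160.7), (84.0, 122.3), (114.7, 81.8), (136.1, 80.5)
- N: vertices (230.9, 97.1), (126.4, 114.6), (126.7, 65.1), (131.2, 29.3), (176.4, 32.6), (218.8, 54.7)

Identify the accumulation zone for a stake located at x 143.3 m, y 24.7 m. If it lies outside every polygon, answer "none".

none

Cast a ray rightward from (143.3, 24.7). For each polygon, the edges (by vertex number in listed order) whose endpoints lie on opposite sides of y = 24.7, where each meets that height, and whether that is right or left of the point:
E: no edge straddles that height → 0 crossings.
T: 3–4 at x≈157.49 (right), 4–5 at x≈169.02 (right) → 2 crossings.
W: no edge straddles that height → 0 crossings.
D: no edge straddles that height → 0 crossings.
N: no edge straddles that height → 0 crossings.
All counts are even, so the point lies outside every listed polygon.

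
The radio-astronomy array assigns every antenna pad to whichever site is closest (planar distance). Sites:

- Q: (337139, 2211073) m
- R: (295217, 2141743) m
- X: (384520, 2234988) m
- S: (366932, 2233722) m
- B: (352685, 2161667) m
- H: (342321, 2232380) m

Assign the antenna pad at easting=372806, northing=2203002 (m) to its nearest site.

S

Squared distances to each site:
Q: 1337275930.000; R: 9772718002.000; X: 1160321992.000; S: 978222276.000; B: 2113436866.000; H: 1792402109.000.
Minimum at S.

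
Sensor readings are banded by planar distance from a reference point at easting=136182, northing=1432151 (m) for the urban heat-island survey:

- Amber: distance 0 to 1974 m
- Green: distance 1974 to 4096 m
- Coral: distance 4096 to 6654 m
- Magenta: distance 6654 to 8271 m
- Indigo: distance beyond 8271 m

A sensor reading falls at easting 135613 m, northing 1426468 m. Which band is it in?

Distance = √((135613−136182)² + (1426468−1432151)²) = √(323761.000 + 32296489.000) = 5711.414 m.
4096 ≤ 5711.414 < 6654 → Coral.

Coral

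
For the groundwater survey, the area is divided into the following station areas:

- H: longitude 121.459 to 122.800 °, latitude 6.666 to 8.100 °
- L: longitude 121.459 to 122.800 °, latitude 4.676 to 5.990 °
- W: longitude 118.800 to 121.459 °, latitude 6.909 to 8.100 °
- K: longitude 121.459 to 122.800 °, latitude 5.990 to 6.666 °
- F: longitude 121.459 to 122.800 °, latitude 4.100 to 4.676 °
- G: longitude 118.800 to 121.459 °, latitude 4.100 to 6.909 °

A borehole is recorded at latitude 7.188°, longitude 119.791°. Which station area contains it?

W

The point has longitude = 119.791 and latitude = 7.188.
Only W satisfies 118.800 ≤ longitude ≤ 121.459 and 6.909 ≤ latitude ≤ 8.100.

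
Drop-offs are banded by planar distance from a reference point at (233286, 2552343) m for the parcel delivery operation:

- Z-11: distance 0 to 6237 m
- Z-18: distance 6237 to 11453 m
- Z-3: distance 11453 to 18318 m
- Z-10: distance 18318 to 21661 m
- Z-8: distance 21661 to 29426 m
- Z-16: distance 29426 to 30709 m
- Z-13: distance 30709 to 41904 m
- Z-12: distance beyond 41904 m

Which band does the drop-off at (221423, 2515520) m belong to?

Z-13

Distance = √((221423−233286)² + (2515520−2552343)²) = √(140730769.000 + 1355933329.000) = 38686.743 m.
30709 ≤ 38686.743 < 41904 → Z-13.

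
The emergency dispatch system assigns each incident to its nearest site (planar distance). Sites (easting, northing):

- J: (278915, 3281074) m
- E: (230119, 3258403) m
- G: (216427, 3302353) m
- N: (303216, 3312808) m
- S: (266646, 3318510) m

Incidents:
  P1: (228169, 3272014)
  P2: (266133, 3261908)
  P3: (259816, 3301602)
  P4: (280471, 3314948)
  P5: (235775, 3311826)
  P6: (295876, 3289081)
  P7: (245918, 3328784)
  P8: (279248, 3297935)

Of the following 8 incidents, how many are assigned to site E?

P1 → E
P2 → J
P3 → S
P4 → S
P5 → G
P6 → J
P7 → S
P8 → J
1 of the 8 goes to E.

1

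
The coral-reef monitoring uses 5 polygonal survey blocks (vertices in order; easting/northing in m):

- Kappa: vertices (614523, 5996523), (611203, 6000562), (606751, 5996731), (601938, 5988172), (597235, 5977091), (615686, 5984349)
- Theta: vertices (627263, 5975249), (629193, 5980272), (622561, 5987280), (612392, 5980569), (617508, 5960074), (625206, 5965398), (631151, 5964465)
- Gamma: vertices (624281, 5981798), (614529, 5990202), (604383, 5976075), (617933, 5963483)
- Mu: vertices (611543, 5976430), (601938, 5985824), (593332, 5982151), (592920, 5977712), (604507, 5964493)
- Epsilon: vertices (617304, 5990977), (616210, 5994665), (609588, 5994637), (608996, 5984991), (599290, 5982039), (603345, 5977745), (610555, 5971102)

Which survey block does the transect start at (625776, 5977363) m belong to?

Cast a ray rightward from (625776, 5977363). For each polygon, the edges (by vertex number in listed order) whose endpoints lie on opposite sides of northing = 5977363, where each meets that height, and whether that is right or left of the point:
Kappa: 4–5 at easting≈597350.4 (left), 5–6 at easting≈597926.5 (left) → 0 crossings.
Theta: 1–2 at easting≈628075.3 (right), 4–5 at easting≈613192.3 (left) → 1 crossing.
Gamma: 2–3 at easting≈605308.0 (left), 4–1 at easting≈622743.8 (left) → 0 crossings.
Mu: 1–2 at easting≈610589.0 (left), 4–5 at easting≈593225.9 (left) → 0 crossings.
Epsilon: 6–7 at easting≈603759.6 (left), 7–1 at easting≈612681.1 (left) → 0 crossings.
Only Theta has an odd count, so the point is inside Theta.

Theta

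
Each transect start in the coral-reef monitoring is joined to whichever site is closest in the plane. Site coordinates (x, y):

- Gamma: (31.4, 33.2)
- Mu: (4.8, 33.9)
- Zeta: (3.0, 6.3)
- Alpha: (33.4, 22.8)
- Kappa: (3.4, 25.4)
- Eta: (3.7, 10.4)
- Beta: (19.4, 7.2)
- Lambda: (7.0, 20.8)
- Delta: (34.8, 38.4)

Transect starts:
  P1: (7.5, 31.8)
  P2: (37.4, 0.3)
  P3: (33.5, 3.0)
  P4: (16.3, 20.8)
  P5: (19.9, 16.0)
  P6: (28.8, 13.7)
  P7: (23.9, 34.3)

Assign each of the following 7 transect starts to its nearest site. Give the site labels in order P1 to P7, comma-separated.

Mu, Beta, Beta, Lambda, Beta, Alpha, Gamma

P1 → Mu (d²=11.70)
P2 → Beta (d²=371.61)
P3 → Beta (d²=216.45)
P4 → Lambda (d²=86.49)
P5 → Beta (d²=77.69)
P6 → Alpha (d²=103.97)
P7 → Gamma (d²=57.46)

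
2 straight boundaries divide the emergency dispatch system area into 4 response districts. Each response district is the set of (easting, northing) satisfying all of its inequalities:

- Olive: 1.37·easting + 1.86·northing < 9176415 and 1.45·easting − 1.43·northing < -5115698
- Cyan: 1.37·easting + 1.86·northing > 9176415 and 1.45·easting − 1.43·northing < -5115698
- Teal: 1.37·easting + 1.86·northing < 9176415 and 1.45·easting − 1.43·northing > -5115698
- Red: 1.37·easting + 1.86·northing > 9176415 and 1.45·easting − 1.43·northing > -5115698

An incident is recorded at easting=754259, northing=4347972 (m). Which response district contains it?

Olive

1.37·754259 + 1.86·4347972 = 9120562.750, which is < 9176415
1.45·754259 − 1.43·4347972 = -5123924.410, which is < -5115698
This sign pattern matches Olive.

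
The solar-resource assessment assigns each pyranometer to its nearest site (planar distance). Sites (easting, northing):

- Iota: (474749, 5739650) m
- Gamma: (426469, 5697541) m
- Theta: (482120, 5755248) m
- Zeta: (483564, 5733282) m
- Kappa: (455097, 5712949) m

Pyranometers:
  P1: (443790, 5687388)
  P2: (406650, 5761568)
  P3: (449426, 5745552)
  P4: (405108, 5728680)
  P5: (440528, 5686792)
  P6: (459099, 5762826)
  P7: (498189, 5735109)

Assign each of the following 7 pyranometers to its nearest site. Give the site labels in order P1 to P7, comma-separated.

Gamma, Gamma, Iota, Gamma, Gamma, Theta, Zeta

P1 → Gamma (d²=403100450.00)
P2 → Gamma (d²=4492249490.00)
P3 → Iota (d²=676087933.00)
P4 → Gamma (d²=1425929642.00)
P5 → Gamma (d²=313196482.00)
P6 → Theta (d²=587392525.00)
P7 → Zeta (d²=217228554.00)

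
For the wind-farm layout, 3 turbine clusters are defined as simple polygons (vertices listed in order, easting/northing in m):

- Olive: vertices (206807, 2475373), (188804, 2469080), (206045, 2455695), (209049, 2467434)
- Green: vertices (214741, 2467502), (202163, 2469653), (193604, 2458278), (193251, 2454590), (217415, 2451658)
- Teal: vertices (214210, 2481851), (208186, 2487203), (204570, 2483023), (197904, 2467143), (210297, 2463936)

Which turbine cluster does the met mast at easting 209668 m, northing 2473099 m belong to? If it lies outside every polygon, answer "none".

Cast a ray rightward from (209668, 2473099). For each polygon, the edges (by vertex number in listed order) whose endpoints lie on opposite sides of northing = 2473099, where each meets that height, and whether that is right or left of the point:
Olive: 1–2 at easting≈200301.5 (left), 4–1 at easting≈207449.2 (left) → 0 crossings.
Green: no edge straddles that height → 0 crossings.
Teal: 3–4 at easting≈200404.2 (left), 5–1 at easting≈212298.4 (right) → 1 crossing.
Only Teal has an odd count, so the point is inside Teal.

Teal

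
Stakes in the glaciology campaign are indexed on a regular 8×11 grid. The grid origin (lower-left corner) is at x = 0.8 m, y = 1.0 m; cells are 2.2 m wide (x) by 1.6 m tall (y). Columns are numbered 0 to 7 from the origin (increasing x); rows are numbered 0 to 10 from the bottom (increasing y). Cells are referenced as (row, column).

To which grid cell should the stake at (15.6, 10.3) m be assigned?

(5, 6)

Column index: ⌊(15.6 − 0.8) / 2.2⌋ = ⌊6.727⌋ = 6
Row offset from origin: ⌊(10.3 − 1.0) / 1.6⌋ = ⌊5.812⌋ = 5 → row 5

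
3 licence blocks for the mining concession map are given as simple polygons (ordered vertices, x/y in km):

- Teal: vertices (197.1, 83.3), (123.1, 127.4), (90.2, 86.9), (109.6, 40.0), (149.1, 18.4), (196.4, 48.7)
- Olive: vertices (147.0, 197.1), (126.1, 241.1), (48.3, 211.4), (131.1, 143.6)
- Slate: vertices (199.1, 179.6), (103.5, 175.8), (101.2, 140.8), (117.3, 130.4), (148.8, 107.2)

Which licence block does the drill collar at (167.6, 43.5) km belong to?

Teal

Cast a ray rightward from (167.6, 43.5). For each polygon, the edges (by vertex number in listed order) whose endpoints lie on opposite sides of y = 43.5, where each meets that height, and whether that is right or left of the point:
Teal: 3–4 at x≈108.15 (left), 5–6 at x≈188.28 (right) → 1 crossing.
Olive: no edge straddles that height → 0 crossings.
Slate: no edge straddles that height → 0 crossings.
Only Teal has an odd count, so the point is inside Teal.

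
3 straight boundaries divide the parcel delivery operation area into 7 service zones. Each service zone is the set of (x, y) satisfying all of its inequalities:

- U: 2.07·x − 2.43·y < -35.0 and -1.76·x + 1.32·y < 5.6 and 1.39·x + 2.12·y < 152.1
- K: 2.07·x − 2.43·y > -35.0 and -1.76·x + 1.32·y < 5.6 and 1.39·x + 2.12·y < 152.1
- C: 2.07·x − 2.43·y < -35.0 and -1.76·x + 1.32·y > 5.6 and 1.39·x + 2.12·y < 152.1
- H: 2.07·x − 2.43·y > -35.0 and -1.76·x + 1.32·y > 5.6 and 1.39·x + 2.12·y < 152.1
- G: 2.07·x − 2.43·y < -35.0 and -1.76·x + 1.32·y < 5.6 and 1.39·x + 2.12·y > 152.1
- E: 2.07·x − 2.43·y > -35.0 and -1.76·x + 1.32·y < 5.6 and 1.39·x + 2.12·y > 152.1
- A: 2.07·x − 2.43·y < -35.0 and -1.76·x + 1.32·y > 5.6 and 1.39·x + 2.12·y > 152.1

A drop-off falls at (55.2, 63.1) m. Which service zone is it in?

2.07·55.2 − 2.43·63.1 = -39.069, which is < -35.0
-1.76·55.2 + 1.32·63.1 = -13.860, which is < 5.6
1.39·55.2 + 2.12·63.1 = 210.500, which is > 152.1
This sign pattern matches G.

G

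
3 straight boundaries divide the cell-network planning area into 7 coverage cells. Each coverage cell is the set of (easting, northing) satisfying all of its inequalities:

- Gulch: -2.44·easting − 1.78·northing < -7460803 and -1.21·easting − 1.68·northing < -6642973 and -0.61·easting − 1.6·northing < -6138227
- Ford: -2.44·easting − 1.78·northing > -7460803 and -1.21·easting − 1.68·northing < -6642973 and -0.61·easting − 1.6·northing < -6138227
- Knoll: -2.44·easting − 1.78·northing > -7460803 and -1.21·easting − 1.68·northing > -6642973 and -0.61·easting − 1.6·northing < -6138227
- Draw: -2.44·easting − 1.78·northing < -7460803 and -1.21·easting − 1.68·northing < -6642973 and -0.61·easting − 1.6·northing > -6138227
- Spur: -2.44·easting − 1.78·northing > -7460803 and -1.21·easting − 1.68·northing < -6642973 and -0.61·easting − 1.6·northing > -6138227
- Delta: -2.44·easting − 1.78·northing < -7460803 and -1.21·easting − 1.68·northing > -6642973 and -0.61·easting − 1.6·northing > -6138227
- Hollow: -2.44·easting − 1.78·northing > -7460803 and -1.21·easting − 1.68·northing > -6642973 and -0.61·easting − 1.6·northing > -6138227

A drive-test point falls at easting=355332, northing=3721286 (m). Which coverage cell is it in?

-2.44·355332 − 1.78·3721286 = -7490899.160, which is < -7460803
-1.21·355332 − 1.68·3721286 = -6681712.200, which is < -6642973
-0.61·355332 − 1.6·3721286 = -6170810.120, which is < -6138227
This sign pattern matches Gulch.

Gulch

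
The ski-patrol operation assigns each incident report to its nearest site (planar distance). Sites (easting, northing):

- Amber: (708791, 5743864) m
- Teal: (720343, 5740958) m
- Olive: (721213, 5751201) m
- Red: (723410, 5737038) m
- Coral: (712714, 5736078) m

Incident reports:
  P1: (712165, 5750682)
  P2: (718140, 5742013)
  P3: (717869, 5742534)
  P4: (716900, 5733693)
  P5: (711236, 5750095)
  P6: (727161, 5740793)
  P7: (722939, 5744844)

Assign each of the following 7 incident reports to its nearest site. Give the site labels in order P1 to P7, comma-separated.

P1 → Amber (d²=57869000.00)
P2 → Teal (d²=5966234.00)
P3 → Teal (d²=8604452.00)
P4 → Coral (d²=23210821.00)
P5 → Amber (d²=44803386.00)
P6 → Red (d²=28170026.00)
P7 → Teal (d²=21840212.00)

Amber, Teal, Teal, Coral, Amber, Red, Teal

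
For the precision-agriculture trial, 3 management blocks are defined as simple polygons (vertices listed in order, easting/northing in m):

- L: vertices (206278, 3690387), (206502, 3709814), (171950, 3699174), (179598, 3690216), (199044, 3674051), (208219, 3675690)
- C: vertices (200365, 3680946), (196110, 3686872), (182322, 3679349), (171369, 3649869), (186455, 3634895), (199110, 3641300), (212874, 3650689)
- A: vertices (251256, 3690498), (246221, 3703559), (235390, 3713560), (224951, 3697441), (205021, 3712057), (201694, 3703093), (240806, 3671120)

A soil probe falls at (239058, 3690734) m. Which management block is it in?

A

Cast a ray rightward from (239058, 3690734). For each polygon, the edges (by vertex number in listed order) whose endpoints lie on opposite sides of northing = 3690734, where each meets that height, and whether that is right or left of the point:
L: 1–2 at easting≈206282.0 (left), 3–4 at easting≈179155.8 (left) → 0 crossings.
C: no edge straddles that height → 0 crossings.
A: 1–2 at easting≈251165.0 (right), 6–7 at easting≈216812.5 (left) → 1 crossing.
Only A has an odd count, so the point is inside A.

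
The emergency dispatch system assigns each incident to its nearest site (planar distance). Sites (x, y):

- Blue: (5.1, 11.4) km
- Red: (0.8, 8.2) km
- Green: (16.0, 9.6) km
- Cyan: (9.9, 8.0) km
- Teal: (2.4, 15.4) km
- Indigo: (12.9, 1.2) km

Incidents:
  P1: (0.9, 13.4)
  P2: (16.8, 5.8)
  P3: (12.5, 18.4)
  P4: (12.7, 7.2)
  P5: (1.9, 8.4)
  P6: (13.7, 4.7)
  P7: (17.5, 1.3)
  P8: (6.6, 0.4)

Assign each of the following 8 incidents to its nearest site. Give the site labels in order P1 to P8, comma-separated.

P1 → Teal (d²=6.25)
P2 → Green (d²=15.08)
P3 → Green (d²=89.69)
P4 → Cyan (d²=8.48)
P5 → Red (d²=1.25)
P6 → Indigo (d²=12.89)
P7 → Indigo (d²=21.17)
P8 → Indigo (d²=40.33)

Teal, Green, Green, Cyan, Red, Indigo, Indigo, Indigo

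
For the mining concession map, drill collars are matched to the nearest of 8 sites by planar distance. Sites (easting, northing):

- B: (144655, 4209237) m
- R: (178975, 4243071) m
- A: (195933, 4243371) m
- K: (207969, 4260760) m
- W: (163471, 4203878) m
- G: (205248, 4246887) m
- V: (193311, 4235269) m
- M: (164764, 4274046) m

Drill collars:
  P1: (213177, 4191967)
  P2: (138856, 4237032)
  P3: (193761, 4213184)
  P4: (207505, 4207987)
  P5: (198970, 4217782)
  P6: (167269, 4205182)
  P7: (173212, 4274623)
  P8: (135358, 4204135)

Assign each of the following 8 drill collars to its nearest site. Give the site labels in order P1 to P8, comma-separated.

V, B, V, V, V, W, M, B

P1 → V (d²=2269721160.00)
P2 → B (d²=806190426.00)
P3 → V (d²=487949725.00)
P4 → V (d²=945777160.00)
P5 → V (d²=337819450.00)
P6 → W (d²=16125220.00)
P7 → M (d²=71701633.00)
P8 → B (d²=112464613.00)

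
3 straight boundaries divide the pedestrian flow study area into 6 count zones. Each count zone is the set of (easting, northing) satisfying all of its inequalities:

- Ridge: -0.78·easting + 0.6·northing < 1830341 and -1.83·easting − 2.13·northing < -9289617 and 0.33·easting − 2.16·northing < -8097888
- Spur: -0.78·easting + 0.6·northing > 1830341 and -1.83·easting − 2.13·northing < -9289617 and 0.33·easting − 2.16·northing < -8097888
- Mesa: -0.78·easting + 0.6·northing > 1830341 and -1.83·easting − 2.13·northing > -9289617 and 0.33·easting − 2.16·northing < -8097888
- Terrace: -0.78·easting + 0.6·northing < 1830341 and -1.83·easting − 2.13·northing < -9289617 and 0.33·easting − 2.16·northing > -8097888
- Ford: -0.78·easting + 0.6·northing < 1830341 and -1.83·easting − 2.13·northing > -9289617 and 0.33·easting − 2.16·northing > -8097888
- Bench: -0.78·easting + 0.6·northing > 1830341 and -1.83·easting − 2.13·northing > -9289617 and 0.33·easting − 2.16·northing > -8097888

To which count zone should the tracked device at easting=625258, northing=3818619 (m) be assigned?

-0.78·625258 + 0.6·3818619 = 1803470.160, which is < 1830341
-1.83·625258 − 2.13·3818619 = -9277880.610, which is > -9289617
0.33·625258 − 2.16·3818619 = -8041881.900, which is > -8097888
This sign pattern matches Ford.

Ford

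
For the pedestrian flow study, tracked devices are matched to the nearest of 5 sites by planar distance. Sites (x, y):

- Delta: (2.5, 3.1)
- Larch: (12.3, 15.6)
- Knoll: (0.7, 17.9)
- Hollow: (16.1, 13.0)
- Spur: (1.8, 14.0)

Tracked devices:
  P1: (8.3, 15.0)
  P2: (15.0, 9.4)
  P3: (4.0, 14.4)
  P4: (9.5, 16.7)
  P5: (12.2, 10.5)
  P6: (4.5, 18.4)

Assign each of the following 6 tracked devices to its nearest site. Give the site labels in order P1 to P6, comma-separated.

Larch, Hollow, Spur, Larch, Hollow, Knoll

P1 → Larch (d²=16.36)
P2 → Hollow (d²=14.17)
P3 → Spur (d²=5.00)
P4 → Larch (d²=9.05)
P5 → Hollow (d²=21.46)
P6 → Knoll (d²=14.69)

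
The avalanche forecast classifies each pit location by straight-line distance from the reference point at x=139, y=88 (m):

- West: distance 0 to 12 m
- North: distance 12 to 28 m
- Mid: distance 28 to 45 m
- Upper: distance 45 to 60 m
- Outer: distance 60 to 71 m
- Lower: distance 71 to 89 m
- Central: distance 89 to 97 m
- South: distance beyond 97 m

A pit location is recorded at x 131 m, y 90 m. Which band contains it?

West

Distance = √((131−139)² + (90−88)²) = √(64.000 + 4.000) = 8.246 m.
0 ≤ 8.246 < 12 → West.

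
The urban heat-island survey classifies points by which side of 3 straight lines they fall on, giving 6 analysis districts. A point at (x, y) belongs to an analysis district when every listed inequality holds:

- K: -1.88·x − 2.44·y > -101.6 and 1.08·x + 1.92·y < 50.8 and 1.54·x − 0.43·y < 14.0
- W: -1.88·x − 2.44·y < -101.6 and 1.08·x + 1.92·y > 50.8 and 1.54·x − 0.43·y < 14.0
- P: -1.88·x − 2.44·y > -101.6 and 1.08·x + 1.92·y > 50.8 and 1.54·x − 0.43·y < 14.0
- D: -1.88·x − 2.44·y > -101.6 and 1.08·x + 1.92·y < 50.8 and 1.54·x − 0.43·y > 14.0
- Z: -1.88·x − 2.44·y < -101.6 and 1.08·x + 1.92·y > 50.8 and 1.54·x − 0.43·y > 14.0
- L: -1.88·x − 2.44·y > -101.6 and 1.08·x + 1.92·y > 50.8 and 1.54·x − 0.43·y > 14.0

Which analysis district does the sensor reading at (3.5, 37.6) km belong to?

P

-1.88·3.5 − 2.44·37.6 = -98.324, which is > -101.6
1.08·3.5 + 1.92·37.6 = 75.972, which is > 50.8
1.54·3.5 − 0.43·37.6 = -10.778, which is < 14.0
This sign pattern matches P.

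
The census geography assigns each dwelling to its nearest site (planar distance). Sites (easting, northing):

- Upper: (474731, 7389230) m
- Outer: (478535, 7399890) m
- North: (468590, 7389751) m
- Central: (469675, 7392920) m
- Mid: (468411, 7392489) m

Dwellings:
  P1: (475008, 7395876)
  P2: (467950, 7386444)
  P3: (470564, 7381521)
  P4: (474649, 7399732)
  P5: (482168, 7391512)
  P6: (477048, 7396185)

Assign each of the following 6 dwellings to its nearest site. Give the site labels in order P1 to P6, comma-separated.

P1 → Outer (d²=28551925.00)
P2 → North (d²=11345849.00)
P3 → North (d²=71629576.00)
P4 → Outer (d²=15125960.00)
P5 → Upper (d²=60516493.00)
P6 → Outer (d²=15938194.00)

Outer, North, North, Outer, Upper, Outer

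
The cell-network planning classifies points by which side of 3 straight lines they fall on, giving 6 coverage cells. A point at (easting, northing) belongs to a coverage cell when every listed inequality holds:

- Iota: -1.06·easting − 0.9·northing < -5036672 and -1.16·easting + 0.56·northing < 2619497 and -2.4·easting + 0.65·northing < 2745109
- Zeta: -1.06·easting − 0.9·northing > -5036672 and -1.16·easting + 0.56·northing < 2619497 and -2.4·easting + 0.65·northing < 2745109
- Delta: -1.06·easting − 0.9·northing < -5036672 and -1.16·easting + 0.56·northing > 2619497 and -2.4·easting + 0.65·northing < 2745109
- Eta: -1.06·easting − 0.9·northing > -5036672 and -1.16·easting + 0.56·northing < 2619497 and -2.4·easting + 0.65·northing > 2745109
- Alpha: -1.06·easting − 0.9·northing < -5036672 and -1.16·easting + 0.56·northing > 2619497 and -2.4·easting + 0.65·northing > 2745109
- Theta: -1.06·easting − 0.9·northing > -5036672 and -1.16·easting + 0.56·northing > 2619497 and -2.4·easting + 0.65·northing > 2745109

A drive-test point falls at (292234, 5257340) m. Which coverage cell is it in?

-1.06·292234 − 0.9·5257340 = -5041374.040, which is < -5036672
-1.16·292234 + 0.56·5257340 = 2605118.960, which is < 2619497
-2.4·292234 + 0.65·5257340 = 2715909.400, which is < 2745109
This sign pattern matches Iota.

Iota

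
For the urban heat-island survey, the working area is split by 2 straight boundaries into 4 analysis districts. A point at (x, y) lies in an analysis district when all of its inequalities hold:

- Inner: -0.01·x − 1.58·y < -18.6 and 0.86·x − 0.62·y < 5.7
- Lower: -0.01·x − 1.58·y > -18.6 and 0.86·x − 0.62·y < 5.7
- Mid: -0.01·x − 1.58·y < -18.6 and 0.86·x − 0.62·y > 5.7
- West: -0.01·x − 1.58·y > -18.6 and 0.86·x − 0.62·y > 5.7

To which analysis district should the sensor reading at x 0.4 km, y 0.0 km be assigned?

Lower

-0.01·0.4 − 1.58·0.0 = -0.004, which is > -18.6
0.86·0.4 − 0.62·0.0 = 0.344, which is < 5.7
This sign pattern matches Lower.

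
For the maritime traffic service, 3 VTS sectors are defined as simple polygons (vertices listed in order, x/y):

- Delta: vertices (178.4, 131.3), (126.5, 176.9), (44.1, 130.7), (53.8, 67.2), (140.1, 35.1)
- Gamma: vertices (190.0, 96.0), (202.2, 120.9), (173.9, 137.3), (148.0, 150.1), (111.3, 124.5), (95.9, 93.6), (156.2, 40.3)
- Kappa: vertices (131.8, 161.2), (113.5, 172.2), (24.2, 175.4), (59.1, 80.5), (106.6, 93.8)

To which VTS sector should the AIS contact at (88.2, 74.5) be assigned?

Delta

Cast a ray rightward from (88.2, 74.5). For each polygon, the edges (by vertex number in listed order) whose endpoints lie on opposite sides of y = 74.5, where each meets that height, and whether that is right or left of the point:
Delta: 3–4 at x≈52.68 (left), 5–1 at x≈155.79 (right) → 1 crossing.
Gamma: 6–7 at x≈117.51 (right), 7–1 at x≈176.95 (right) → 2 crossings.
Kappa: no edge straddles that height → 0 crossings.
Only Delta has an odd count, so the point is inside Delta.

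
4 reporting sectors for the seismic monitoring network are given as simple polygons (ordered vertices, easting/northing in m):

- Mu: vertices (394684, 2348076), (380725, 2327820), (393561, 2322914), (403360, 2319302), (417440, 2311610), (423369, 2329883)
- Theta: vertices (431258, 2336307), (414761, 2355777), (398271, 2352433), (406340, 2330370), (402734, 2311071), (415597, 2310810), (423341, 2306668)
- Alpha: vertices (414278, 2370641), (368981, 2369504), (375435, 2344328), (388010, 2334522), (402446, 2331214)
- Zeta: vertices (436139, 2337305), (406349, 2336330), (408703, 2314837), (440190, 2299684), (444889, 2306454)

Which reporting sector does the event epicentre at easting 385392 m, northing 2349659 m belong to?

Alpha

Cast a ray rightward from (385392, 2349659). For each polygon, the edges (by vertex number in listed order) whose endpoints lie on opposite sides of northing = 2349659, where each meets that height, and whether that is right or left of the point:
Mu: no edge straddles that height → 0 crossings.
Theta: 1–2 at easting≈419944.8 (right), 3–4 at easting≈399285.5 (right) → 2 crossings.
Alpha: 2–3 at easting≈374068.4 (left), 5–1 at easting≈407981.3 (right) → 1 crossing.
Zeta: no edge straddles that height → 0 crossings.
Only Alpha has an odd count, so the point is inside Alpha.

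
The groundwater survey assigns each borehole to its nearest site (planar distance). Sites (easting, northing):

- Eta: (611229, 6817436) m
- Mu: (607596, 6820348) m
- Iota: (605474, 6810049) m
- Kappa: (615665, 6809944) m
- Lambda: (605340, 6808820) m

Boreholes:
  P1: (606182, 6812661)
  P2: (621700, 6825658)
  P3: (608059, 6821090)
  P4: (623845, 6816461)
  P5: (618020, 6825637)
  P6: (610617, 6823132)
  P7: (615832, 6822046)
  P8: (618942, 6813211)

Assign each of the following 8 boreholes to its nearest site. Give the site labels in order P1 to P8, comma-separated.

Iota, Eta, Mu, Kappa, Eta, Mu, Eta, Kappa

P1 → Iota (d²=7323808.00)
P2 → Eta (d²=177243125.00)
P3 → Mu (d²=764933.00)
P4 → Kappa (d²=109383689.00)
P5 → Eta (d²=113374082.00)
P6 → Mu (d²=16877097.00)
P7 → Eta (d²=42439709.00)
P8 → Kappa (d²=21412018.00)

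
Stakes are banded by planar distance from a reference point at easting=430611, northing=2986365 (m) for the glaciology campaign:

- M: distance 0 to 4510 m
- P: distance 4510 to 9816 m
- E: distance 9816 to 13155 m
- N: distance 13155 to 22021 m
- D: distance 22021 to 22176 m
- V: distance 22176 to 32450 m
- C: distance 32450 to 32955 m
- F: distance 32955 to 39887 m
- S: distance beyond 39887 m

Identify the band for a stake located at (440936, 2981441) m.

Distance = √((440936−430611)² + (2981441−2986365)²) = √(106605625.000 + 24245776.000) = 11439.030 m.
9816 ≤ 11439.030 < 13155 → E.

E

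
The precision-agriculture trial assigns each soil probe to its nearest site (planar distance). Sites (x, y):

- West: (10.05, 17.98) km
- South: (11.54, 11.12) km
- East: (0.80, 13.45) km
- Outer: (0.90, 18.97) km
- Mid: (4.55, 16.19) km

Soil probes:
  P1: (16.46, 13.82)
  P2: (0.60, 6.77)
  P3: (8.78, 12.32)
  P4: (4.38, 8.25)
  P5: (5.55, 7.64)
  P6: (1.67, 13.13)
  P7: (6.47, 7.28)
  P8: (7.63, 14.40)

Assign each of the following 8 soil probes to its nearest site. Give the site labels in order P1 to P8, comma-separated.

P1 → South (d²=31.50)
P2 → East (d²=44.66)
P3 → South (d²=9.06)
P4 → East (d²=39.86)
P5 → South (d²=47.99)
P6 → East (d²=0.86)
P7 → South (d²=40.45)
P8 → Mid (d²=12.69)

South, East, South, East, South, East, South, Mid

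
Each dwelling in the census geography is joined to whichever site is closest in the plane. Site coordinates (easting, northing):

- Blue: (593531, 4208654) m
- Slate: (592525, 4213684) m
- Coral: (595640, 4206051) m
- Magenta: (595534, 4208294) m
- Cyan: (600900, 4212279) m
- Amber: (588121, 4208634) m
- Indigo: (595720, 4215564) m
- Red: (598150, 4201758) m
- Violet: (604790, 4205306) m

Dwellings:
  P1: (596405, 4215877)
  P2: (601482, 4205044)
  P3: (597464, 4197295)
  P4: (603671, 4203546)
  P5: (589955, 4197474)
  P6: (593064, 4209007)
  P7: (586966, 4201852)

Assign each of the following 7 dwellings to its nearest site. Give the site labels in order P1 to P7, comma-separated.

P1 → Indigo (d²=567194.00)
P2 → Violet (d²=11011508.00)
P3 → Red (d²=20388965.00)
P4 → Violet (d²=4349761.00)
P5 → Red (d²=85510681.00)
P6 → Blue (d²=342698.00)
P7 → Amber (d²=47329549.00)

Indigo, Violet, Red, Violet, Red, Blue, Amber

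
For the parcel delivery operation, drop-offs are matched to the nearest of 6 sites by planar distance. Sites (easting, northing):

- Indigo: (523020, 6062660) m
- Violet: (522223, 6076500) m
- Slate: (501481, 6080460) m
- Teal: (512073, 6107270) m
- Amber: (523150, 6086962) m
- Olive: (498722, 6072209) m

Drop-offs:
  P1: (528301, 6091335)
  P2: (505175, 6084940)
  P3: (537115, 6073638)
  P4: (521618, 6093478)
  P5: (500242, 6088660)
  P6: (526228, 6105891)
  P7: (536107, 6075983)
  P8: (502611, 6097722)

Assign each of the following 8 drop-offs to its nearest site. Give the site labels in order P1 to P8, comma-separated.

P1 → Amber (d²=45655930.00)
P2 → Slate (d²=33716036.00)
P3 → Violet (d²=229962708.00)
P4 → Amber (d²=44805280.00)
P5 → Slate (d²=68775121.00)
P6 → Teal (d²=202265666.00)
P7 → Violet (d²=193032745.00)
P8 → Teal (d²=180693748.00)

Amber, Slate, Violet, Amber, Slate, Teal, Violet, Teal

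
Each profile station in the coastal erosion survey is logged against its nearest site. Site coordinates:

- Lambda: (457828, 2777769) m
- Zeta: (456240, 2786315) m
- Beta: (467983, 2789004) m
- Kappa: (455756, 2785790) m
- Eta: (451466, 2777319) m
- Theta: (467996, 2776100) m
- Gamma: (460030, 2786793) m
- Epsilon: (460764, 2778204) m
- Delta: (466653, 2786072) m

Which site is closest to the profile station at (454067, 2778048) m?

Eta

Squared distances to each site:
Lambda: 14222962.000; Zeta: 73065218.000; Beta: 313688992.000; Kappa: 62791285.000; Eta: 7296642.000; Theta: 197811745.000; Gamma: 112032394.000; Epsilon: 44874145.000; Delta: 222791972.000.
Minimum at Eta.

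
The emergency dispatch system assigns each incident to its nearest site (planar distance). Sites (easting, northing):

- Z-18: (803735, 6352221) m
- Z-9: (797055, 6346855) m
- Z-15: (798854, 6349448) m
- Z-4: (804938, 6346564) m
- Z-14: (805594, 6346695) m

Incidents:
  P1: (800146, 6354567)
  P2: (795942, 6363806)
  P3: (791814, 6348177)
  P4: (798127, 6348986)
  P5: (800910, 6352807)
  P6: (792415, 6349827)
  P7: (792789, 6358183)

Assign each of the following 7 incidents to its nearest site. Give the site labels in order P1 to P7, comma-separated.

P1 → Z-18 (d²=18384637.00)
P2 → Z-18 (d²=194943074.00)
P3 → Z-9 (d²=29215765.00)
P4 → Z-15 (d²=741973.00)
P5 → Z-18 (d²=8324021.00)
P6 → Z-9 (d²=30362384.00)
P7 → Z-15 (d²=113084450.00)

Z-18, Z-18, Z-9, Z-15, Z-18, Z-9, Z-15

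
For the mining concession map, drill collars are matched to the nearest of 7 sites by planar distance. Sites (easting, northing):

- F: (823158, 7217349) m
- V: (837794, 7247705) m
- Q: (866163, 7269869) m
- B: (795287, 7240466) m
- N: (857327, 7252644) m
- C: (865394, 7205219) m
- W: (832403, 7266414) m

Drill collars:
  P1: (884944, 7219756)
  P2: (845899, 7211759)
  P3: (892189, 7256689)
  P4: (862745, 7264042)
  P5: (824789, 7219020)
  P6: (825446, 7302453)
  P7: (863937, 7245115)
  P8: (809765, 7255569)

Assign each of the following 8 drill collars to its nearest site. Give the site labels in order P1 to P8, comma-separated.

P1 → C (d²=593526869.00)
P2 → C (d²=422826625.00)
P3 → Q (d²=851065076.00)
P4 → Q (d²=45636653.00)
P5 → F (d²=5452402.00)
P6 → W (d²=1347209370.00)
P7 → N (d²=100377941.00)
P8 → B (d²=437713093.00)

C, C, Q, Q, F, W, N, B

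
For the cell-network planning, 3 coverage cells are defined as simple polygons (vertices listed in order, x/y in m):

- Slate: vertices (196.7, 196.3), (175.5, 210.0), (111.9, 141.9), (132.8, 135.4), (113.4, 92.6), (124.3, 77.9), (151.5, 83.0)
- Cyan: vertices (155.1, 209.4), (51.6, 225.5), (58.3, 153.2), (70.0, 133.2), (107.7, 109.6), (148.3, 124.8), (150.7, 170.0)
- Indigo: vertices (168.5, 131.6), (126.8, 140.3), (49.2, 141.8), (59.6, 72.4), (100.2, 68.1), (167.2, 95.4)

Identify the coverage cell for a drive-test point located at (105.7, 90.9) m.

Indigo

Cast a ray rightward from (105.7, 90.9). For each polygon, the edges (by vertex number in listed order) whose endpoints lie on opposite sides of y = 90.9, where each meets that height, and whether that is right or left of the point:
Slate: 5–6 at x≈114.66 (right), 7–1 at x≈154.65 (right) → 2 crossings.
Cyan: no edge straddles that height → 0 crossings.
Indigo: 3–4 at x≈56.83 (left), 5–6 at x≈156.16 (right) → 1 crossing.
Only Indigo has an odd count, so the point is inside Indigo.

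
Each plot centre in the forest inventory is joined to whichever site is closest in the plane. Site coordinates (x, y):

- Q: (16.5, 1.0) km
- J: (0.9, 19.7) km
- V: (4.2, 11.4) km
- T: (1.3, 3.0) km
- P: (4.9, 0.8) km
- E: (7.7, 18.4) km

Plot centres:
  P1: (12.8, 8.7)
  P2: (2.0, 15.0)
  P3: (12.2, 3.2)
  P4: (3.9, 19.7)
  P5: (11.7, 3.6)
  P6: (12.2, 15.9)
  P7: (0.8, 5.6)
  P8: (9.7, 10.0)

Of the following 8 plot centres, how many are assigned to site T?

P1 → Q
P2 → V
P3 → Q
P4 → J
P5 → Q
P6 → E
P7 → T
P8 → V
1 of the 8 goes to T.

1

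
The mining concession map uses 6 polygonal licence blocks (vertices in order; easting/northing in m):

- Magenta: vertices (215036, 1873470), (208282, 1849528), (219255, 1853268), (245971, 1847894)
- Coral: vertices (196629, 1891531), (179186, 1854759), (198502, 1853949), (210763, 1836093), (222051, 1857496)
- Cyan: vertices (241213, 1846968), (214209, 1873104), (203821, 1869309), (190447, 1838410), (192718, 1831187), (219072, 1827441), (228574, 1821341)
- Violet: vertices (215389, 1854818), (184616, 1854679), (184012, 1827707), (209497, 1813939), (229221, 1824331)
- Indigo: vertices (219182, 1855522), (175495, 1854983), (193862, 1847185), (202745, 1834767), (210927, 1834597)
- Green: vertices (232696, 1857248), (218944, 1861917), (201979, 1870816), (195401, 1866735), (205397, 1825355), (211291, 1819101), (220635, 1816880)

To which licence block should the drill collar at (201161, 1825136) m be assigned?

Cast a ray rightward from (201161, 1825136). For each polygon, the edges (by vertex number in listed order) whose endpoints lie on opposite sides of northing = 1825136, where each meets that height, and whether that is right or left of the point:
Magenta: no edge straddles that height → 0 crossings.
Coral: no edge straddles that height → 0 crossings.
Cyan: 6–7 at easting≈222662.5 (right), 7–1 at easting≈230445.7 (right) → 2 crossings.
Violet: 3–4 at easting≈188771.0 (left), 5–1 at easting≈228855.8 (right) → 1 crossing.
Indigo: no edge straddles that height → 0 crossings.
Green: 5–6 at easting≈205603.4 (right), 7–1 at easting≈223101.7 (right) → 2 crossings.
Only Violet has an odd count, so the point is inside Violet.

Violet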